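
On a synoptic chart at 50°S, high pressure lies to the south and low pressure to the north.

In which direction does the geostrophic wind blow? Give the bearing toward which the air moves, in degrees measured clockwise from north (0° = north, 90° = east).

The pressure-gradient force points toward the north (bearing 000°).
Geostrophic balance: in the Southern Hemisphere the Coriolis force deflects motion to the left, so the geostrophic wind blows 90° to the left of the pressure-gradient force (low pressure on the right).
Rotating 000° by 90° counterclockwise gives 270° — the wind blows toward the west.

270°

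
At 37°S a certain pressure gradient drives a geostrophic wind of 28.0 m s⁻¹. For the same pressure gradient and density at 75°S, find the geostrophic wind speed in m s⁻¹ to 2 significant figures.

17 m s⁻¹

With the same pressure gradient and density, V_g ∝ 1/f ∝ 1/sin φ.
V₂ = V₁ · sin φ₁ / sin φ₂ = 28.0 × sin 37° / sin 75°
V₂ = 28.0 × 0.6018/0.9659 = 17 m s⁻¹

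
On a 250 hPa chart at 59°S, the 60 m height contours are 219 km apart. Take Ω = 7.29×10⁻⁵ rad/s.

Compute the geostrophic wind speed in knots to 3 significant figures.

41.8 knots

Coriolis parameter at 59°S:
f = 2Ω sin φ = 2 × 7.29×10⁻⁵ × sin 59° = 1.25×10⁻⁴ s⁻¹
Height gradient: |∂Z/∂n| = 60 m / 219000 m = 2.74×10⁻⁴
On a pressure surface, geostrophic balance gives V_g = (g/f)|∂Z/∂n|:
V_g = 9.81 × 2.74×10⁻⁴ / 1.25×10⁻⁴ = 21.5 m/s
Converting: 21.5 m/s × 1.944 = 41.8 knots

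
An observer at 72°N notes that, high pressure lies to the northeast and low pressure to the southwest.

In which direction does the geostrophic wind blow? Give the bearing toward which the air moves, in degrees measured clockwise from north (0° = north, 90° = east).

The pressure-gradient force points toward the southwest (bearing 225°).
Geostrophic balance: in the Northern Hemisphere the Coriolis force deflects motion to the right, so the geostrophic wind blows 90° to the right of the pressure-gradient force (low pressure on the left).
Rotating 225° by 90° clockwise gives 315° — the wind blows toward the northwest.

315°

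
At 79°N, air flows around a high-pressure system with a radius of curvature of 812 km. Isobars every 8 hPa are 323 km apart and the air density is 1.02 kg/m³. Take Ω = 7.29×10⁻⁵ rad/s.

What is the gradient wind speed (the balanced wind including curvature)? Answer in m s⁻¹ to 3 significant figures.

20.6 m s⁻¹

Coriolis parameter at 79°N:
f = 2Ω sin φ = 2 × 7.29×10⁻⁵ × sin 79° = 1.43×10⁻⁴ s⁻¹
Pressure gradient: |∂P/∂n| = 800 Pa / 323000 m = 2.48×10⁻³ Pa/m
Geostrophic speed: V_g = |∂P/∂n|/(fρ) = 2.48×10⁻³/(1.43×10⁻⁴ × 1.02) = 17.0 m/s
Around a high, pressure-gradient force acts outward with centrifugal, so Coriolis balances both:
fV = (1/ρ)|∂P/∂n| + V²/R  →  V² − fR·V + fR·V_g = 0
With fR = 1.43×10⁻⁴ × 812×10³ m = 116 m/s:
V = [fR − √((fR)² − 4 fR V_g)]/2 = [116 − √(116² − 4×116×17)]/2 = 20.6 m/s
Supergeostrophic (V > V_g = 17 m/s), as expected around a high.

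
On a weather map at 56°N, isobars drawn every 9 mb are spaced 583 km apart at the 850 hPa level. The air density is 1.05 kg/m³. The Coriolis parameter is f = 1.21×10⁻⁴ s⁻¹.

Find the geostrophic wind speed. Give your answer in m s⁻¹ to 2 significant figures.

Pressure gradient: |∂P/∂n| = 900 Pa / 583000 m = 1.54×10⁻³ Pa/m
Geostrophic balance (pressure-gradient force = Coriolis force):
V_g = (1/(fρ)) |∂P/∂n| = 1.54×10⁻³ / (1.21×10⁻⁴ × 1.05) = 12.2 m/s

12 m s⁻¹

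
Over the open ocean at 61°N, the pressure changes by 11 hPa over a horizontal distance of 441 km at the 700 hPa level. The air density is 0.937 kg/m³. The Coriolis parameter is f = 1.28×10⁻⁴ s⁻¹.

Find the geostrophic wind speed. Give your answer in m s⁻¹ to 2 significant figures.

Pressure gradient: |∂P/∂n| = 1100 Pa / 441000 m = 2.49×10⁻³ Pa/m
Geostrophic balance (pressure-gradient force = Coriolis force):
V_g = (1/(fρ)) |∂P/∂n| = 2.49×10⁻³ / (1.28×10⁻⁴ × 0.937) = 20.8 m/s

21 m s⁻¹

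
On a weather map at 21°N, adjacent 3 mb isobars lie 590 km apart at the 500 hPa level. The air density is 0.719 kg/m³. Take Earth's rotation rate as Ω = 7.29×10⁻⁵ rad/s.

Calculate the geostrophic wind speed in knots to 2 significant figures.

Coriolis parameter at 21°N:
f = 2Ω sin φ = 2 × 7.29×10⁻⁵ × sin 21° = 5.23×10⁻⁵ s⁻¹
Pressure gradient: |∂P/∂n| = 300 Pa / 590000 m = 5.08×10⁻⁴ Pa/m
Geostrophic balance (pressure-gradient force = Coriolis force):
V_g = (1/(fρ)) |∂P/∂n| = 5.08×10⁻⁴ / (5.23×10⁻⁵ × 0.719) = 13.5 m/s
Converting: 13.5 m/s × 1.944 = 26 knots

26 knots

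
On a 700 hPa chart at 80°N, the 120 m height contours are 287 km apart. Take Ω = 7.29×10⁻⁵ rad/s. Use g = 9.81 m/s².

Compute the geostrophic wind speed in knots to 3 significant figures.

Coriolis parameter at 80°N:
f = 2Ω sin φ = 2 × 7.29×10⁻⁵ × sin 80° = 1.44×10⁻⁴ s⁻¹
Height gradient: |∂Z/∂n| = 120 m / 287000 m = 4.18×10⁻⁴
On a pressure surface, geostrophic balance gives V_g = (g/f)|∂Z/∂n|:
V_g = 9.81 × 4.18×10⁻⁴ / 1.44×10⁻⁴ = 28.6 m/s
Converting: 28.6 m/s × 1.944 = 55.5 knots

55.5 knots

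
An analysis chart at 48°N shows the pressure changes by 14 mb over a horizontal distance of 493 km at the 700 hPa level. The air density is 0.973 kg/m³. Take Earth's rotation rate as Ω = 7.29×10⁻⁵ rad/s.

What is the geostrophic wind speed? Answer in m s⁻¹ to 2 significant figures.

Coriolis parameter at 48°N:
f = 2Ω sin φ = 2 × 7.29×10⁻⁵ × sin 48° = 1.08×10⁻⁴ s⁻¹
Pressure gradient: |∂P/∂n| = 1400 Pa / 493000 m = 2.84×10⁻³ Pa/m
Geostrophic balance (pressure-gradient force = Coriolis force):
V_g = (1/(fρ)) |∂P/∂n| = 2.84×10⁻³ / (1.08×10⁻⁴ × 0.973) = 26.9 m/s

27 m s⁻¹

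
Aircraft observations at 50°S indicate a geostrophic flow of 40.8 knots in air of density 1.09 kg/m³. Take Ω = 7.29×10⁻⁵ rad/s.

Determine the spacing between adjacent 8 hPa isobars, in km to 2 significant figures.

310 km

Coriolis parameter at 50°S:
f = 2Ω sin φ = 2 × 7.29×10⁻⁵ × sin 50° = 1.12×10⁻⁴ s⁻¹
Wind speed in SI: 40.8 knots = 21.0 m/s
Geostrophic balance rearranged: |∂P/∂n| = f ρ V_g
|∂P/∂n| = 1.12×10⁻⁴ × 1.09 × 21.0 = 2.56×10⁻³ Pa/m
Isobar spacing: Δn = ΔP/|∂P/∂n| = 800 Pa / 2.56×10⁻³ Pa/m = 313079 m ≈ 310 km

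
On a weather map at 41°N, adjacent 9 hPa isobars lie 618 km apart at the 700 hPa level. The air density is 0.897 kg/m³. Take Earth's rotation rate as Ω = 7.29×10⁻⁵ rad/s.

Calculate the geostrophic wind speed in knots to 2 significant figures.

33 knots

Coriolis parameter at 41°N:
f = 2Ω sin φ = 2 × 7.29×10⁻⁵ × sin 41° = 9.57×10⁻⁵ s⁻¹
Pressure gradient: |∂P/∂n| = 900 Pa / 618000 m = 1.46×10⁻³ Pa/m
Geostrophic balance (pressure-gradient force = Coriolis force):
V_g = (1/(fρ)) |∂P/∂n| = 1.46×10⁻³ / (9.57×10⁻⁵ × 0.897) = 17.0 m/s
Converting: 17.0 m/s × 1.944 = 33 knots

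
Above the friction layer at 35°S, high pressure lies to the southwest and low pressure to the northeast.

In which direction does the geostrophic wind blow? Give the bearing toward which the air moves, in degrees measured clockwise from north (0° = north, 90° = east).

315°

The pressure-gradient force points toward the northeast (bearing 045°).
Geostrophic balance: in the Southern Hemisphere the Coriolis force deflects motion to the left, so the geostrophic wind blows 90° to the left of the pressure-gradient force (low pressure on the right).
Rotating 045° by 90° counterclockwise gives 315° — the wind blows toward the northwest.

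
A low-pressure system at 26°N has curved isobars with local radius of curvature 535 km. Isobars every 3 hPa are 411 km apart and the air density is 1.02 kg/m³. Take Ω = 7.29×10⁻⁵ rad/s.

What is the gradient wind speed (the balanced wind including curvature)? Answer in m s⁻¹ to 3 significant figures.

Coriolis parameter at 26°N:
f = 2Ω sin φ = 2 × 7.29×10⁻⁵ × sin 26° = 6.39×10⁻⁵ s⁻¹
Pressure gradient: |∂P/∂n| = 300 Pa / 411000 m = 7.30×10⁻⁴ Pa/m
Geostrophic speed: V_g = |∂P/∂n|/(fρ) = 7.30×10⁻⁴/(6.39×10⁻⁵ × 1.02) = 11.2 m/s
Around a low, centrifugal force acts outward with Coriolis, so pressure-gradient force balances both:
(1/ρ)|∂P/∂n| = fV + V²/R  →  V² + fR·V − fR·V_g = 0
With fR = 6.39×10⁻⁵ × 535×10³ m = 34.2 m/s:
V = [−fR + √((fR)² + 4 fR V_g)]/2 = [−34.2 + √(34.2² + 4×34.2×11.2)]/2 = 8.89 m/s
Subgeostrophic (V < V_g = 11.2 m/s), as expected around a low.

8.89 m s⁻¹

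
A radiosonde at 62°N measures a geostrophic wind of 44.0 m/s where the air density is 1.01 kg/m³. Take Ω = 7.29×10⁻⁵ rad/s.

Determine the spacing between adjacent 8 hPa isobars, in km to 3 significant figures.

Coriolis parameter at 62°N:
f = 2Ω sin φ = 2 × 7.29×10⁻⁵ × sin 62° = 1.29×10⁻⁴ s⁻¹
Geostrophic balance rearranged: |∂P/∂n| = f ρ V_g
|∂P/∂n| = 1.29×10⁻⁴ × 1.01 × 44.0 = 5.72×10⁻³ Pa/m
Isobar spacing: Δn = ΔP/|∂P/∂n| = 800 Pa / 5.72×10⁻³ Pa/m = 139837 m ≈ 140 km

140 km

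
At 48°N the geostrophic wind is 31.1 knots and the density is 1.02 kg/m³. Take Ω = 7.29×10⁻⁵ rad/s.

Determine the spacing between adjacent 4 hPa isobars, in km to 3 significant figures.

Coriolis parameter at 48°N:
f = 2Ω sin φ = 2 × 7.29×10⁻⁵ × sin 48° = 1.08×10⁻⁴ s⁻¹
Wind speed in SI: 31.1 knots = 16.0 m/s
Geostrophic balance rearranged: |∂P/∂n| = f ρ V_g
|∂P/∂n| = 1.08×10⁻⁴ × 1.02 × 16.0 = 1.77×10⁻³ Pa/m
Isobar spacing: Δn = ΔP/|∂P/∂n| = 400 Pa / 1.77×10⁻³ Pa/m = 226220 m ≈ 226 km

226 km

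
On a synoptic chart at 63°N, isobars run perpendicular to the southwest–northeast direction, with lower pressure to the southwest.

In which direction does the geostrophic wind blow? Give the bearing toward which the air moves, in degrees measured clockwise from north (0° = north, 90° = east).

The pressure-gradient force points toward the southwest (bearing 225°).
Geostrophic balance: in the Northern Hemisphere the Coriolis force deflects motion to the right, so the geostrophic wind blows 90° to the right of the pressure-gradient force (low pressure on the left).
Rotating 225° by 90° clockwise gives 315° — the wind blows toward the northwest.

315°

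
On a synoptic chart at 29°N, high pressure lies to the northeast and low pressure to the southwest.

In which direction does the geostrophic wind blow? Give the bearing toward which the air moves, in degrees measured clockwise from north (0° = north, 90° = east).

The pressure-gradient force points toward the southwest (bearing 225°).
Geostrophic balance: in the Northern Hemisphere the Coriolis force deflects motion to the right, so the geostrophic wind blows 90° to the right of the pressure-gradient force (low pressure on the left).
Rotating 225° by 90° clockwise gives 315° — the wind blows toward the northwest.

315°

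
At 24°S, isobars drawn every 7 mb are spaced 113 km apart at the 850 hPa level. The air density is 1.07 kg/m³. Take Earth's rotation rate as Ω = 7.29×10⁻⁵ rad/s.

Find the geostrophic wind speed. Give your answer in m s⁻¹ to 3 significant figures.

97.6 m s⁻¹

Coriolis parameter at 24°S:
f = 2Ω sin φ = 2 × 7.29×10⁻⁵ × sin 24° = 5.93×10⁻⁵ s⁻¹
Pressure gradient: |∂P/∂n| = 700 Pa / 113000 m = 6.19×10⁻³ Pa/m
Geostrophic balance (pressure-gradient force = Coriolis force):
V_g = (1/(fρ)) |∂P/∂n| = 6.19×10⁻³ / (5.93×10⁻⁵ × 1.07) = 97.6 m/s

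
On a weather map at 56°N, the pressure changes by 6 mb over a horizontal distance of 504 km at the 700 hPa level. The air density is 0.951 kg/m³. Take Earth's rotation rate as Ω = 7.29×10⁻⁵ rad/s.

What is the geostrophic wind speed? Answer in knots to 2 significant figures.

20 knots

Coriolis parameter at 56°N:
f = 2Ω sin φ = 2 × 7.29×10⁻⁵ × sin 56° = 1.21×10⁻⁴ s⁻¹
Pressure gradient: |∂P/∂n| = 600 Pa / 504000 m = 1.19×10⁻³ Pa/m
Geostrophic balance (pressure-gradient force = Coriolis force):
V_g = (1/(fρ)) |∂P/∂n| = 1.19×10⁻³ / (1.21×10⁻⁴ × 0.951) = 10.4 m/s
Converting: 10.4 m/s × 1.944 = 20 knots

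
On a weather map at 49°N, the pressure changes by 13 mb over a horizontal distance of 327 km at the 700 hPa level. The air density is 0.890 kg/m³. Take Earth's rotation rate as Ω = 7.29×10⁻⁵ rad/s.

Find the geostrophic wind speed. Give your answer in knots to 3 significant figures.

78.9 knots

Coriolis parameter at 49°N:
f = 2Ω sin φ = 2 × 7.29×10⁻⁵ × sin 49° = 1.10×10⁻⁴ s⁻¹
Pressure gradient: |∂P/∂n| = 1300 Pa / 327000 m = 3.98×10⁻³ Pa/m
Geostrophic balance (pressure-gradient force = Coriolis force):
V_g = (1/(fρ)) |∂P/∂n| = 3.98×10⁻³ / (1.10×10⁻⁴ × 0.890) = 40.6 m/s
Converting: 40.6 m/s × 1.944 = 78.9 knots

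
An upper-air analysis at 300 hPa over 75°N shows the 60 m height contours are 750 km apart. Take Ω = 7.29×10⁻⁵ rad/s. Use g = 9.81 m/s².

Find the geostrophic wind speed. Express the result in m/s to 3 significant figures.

5.57 m/s

Coriolis parameter at 75°N:
f = 2Ω sin φ = 2 × 7.29×10⁻⁵ × sin 75° = 1.41×10⁻⁴ s⁻¹
Height gradient: |∂Z/∂n| = 60 m / 750000 m = 8.00×10⁻⁵
On a pressure surface, geostrophic balance gives V_g = (g/f)|∂Z/∂n|:
V_g = 9.81 × 8.00×10⁻⁵ / 1.41×10⁻⁴ = 5.57 m/s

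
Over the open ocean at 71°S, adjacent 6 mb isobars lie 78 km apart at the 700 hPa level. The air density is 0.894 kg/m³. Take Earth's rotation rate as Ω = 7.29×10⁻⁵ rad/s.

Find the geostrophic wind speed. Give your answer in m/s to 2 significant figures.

62 m/s

Coriolis parameter at 71°S:
f = 2Ω sin φ = 2 × 7.29×10⁻⁵ × sin 71° = 1.38×10⁻⁴ s⁻¹
Pressure gradient: |∂P/∂n| = 600 Pa / 78000 m = 7.69×10⁻³ Pa/m
Geostrophic balance (pressure-gradient force = Coriolis force):
V_g = (1/(fρ)) |∂P/∂n| = 7.69×10⁻³ / (1.38×10⁻⁴ × 0.894) = 62.4 m/s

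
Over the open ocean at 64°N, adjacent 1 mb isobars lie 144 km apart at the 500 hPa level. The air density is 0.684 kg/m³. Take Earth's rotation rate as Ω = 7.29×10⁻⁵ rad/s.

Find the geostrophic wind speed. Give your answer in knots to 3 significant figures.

15.1 knots

Coriolis parameter at 64°N:
f = 2Ω sin φ = 2 × 7.29×10⁻⁵ × sin 64° = 1.31×10⁻⁴ s⁻¹
Pressure gradient: |∂P/∂n| = 100 Pa / 144000 m = 6.94×10⁻⁴ Pa/m
Geostrophic balance (pressure-gradient force = Coriolis force):
V_g = (1/(fρ)) |∂P/∂n| = 6.94×10⁻⁴ / (1.31×10⁻⁴ × 0.684) = 7.75 m/s
Converting: 7.75 m/s × 1.944 = 15.1 knots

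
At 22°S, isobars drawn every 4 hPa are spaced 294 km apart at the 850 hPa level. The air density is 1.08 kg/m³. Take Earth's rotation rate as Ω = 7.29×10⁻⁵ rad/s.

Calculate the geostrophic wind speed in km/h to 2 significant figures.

83 km/h

Coriolis parameter at 22°S:
f = 2Ω sin φ = 2 × 7.29×10⁻⁵ × sin 22° = 5.46×10⁻⁵ s⁻¹
Pressure gradient: |∂P/∂n| = 400 Pa / 294000 m = 1.36×10⁻³ Pa/m
Geostrophic balance (pressure-gradient force = Coriolis force):
V_g = (1/(fρ)) |∂P/∂n| = 1.36×10⁻³ / (5.46×10⁻⁵ × 1.08) = 23.1 m/s
Converting: 23.1 m/s × 3.6 = 83 km/h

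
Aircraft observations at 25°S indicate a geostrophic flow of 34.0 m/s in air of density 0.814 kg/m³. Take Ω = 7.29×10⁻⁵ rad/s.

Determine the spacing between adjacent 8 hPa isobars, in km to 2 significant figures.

Coriolis parameter at 25°S:
f = 2Ω sin φ = 2 × 7.29×10⁻⁵ × sin 25° = 6.16×10⁻⁵ s⁻¹
Geostrophic balance rearranged: |∂P/∂n| = f ρ V_g
|∂P/∂n| = 6.16×10⁻⁵ × 0.814 × 34.0 = 1.71×10⁻³ Pa/m
Isobar spacing: Δn = ΔP/|∂P/∂n| = 800 Pa / 1.71×10⁻³ Pa/m = 469117 m ≈ 470 km

470 km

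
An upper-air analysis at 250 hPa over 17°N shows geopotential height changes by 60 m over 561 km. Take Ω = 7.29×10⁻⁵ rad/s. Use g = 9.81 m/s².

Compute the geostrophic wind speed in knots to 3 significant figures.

Coriolis parameter at 17°N:
f = 2Ω sin φ = 2 × 7.29×10⁻⁵ × sin 17° = 4.26×10⁻⁵ s⁻¹
Height gradient: |∂Z/∂n| = 60 m / 561000 m = 1.07×10⁻⁴
On a pressure surface, geostrophic balance gives V_g = (g/f)|∂Z/∂n|:
V_g = 9.81 × 1.07×10⁻⁴ / 4.26×10⁻⁵ = 24.6 m/s
Converting: 24.6 m/s × 1.944 = 47.8 knots

47.8 knots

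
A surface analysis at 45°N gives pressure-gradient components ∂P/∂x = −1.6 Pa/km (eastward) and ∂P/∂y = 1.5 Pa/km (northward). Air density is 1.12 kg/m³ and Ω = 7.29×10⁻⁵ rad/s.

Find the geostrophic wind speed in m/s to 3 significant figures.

Coriolis parameter at 45°N:
f = 2Ω sin φ = 2 × 7.29×10⁻⁵ × sin 45° = 1.03×10⁻⁴ s⁻¹
Component geostrophic relations (x east, y north):
u_g = −(1/(fρ)) ∂P/∂y,  v_g = (1/(fρ)) ∂P/∂x
u_g = −(1.5×10⁻³)/(1.03×10⁻⁴ × 1.12) = −13.0 m/s;  v_g = (−1.6×10⁻³)/(1.03×10⁻⁴ × 1.12) = −13.9 m/s
|V_g| = √(u_g² + v_g²) = 19.0 m/s

19.0 m/s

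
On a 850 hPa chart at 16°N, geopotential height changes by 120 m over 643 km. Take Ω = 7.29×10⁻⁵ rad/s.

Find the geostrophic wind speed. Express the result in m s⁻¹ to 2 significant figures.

Coriolis parameter at 16°N:
f = 2Ω sin φ = 2 × 7.29×10⁻⁵ × sin 16° = 4.02×10⁻⁵ s⁻¹
Height gradient: |∂Z/∂n| = 120 m / 643000 m = 1.87×10⁻⁴
On a pressure surface, geostrophic balance gives V_g = (g/f)|∂Z/∂n|:
V_g = 9.81 × 1.87×10⁻⁴ / 4.02×10⁻⁵ = 45.6 m/s

46 m s⁻¹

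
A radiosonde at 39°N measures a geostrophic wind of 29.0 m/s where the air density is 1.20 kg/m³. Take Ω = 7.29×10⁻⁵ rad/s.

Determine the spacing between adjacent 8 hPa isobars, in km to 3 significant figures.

251 km

Coriolis parameter at 39°N:
f = 2Ω sin φ = 2 × 7.29×10⁻⁵ × sin 39° = 9.18×10⁻⁵ s⁻¹
Geostrophic balance rearranged: |∂P/∂n| = f ρ V_g
|∂P/∂n| = 9.18×10⁻⁵ × 1.20 × 29.0 = 3.19×10⁻³ Pa/m
Isobar spacing: Δn = ΔP/|∂P/∂n| = 800 Pa / 3.19×10⁻³ Pa/m = 250543 m ≈ 251 km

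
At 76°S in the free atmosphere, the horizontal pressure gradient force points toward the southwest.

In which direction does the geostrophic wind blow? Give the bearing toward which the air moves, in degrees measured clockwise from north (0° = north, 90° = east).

The pressure-gradient force points toward the southwest (bearing 225°).
Geostrophic balance: in the Southern Hemisphere the Coriolis force deflects motion to the left, so the geostrophic wind blows 90° to the left of the pressure-gradient force (low pressure on the right).
Rotating 225° by 90° counterclockwise gives 135° — the wind blows toward the southeast.

135°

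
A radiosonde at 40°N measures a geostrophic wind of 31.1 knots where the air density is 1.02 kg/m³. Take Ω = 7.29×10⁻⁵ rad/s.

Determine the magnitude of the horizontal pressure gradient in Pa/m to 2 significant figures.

1.5×10⁻³ Pa/m

Coriolis parameter at 40°N:
f = 2Ω sin φ = 2 × 7.29×10⁻⁵ × sin 40° = 9.37×10⁻⁵ s⁻¹
Wind speed in SI: 31.1 knots = 16.0 m/s
Geostrophic balance rearranged: |∂P/∂n| = f ρ V_g
|∂P/∂n| = 9.37×10⁻⁵ × 1.02 × 16.0 = 1.53×10⁻³ Pa/m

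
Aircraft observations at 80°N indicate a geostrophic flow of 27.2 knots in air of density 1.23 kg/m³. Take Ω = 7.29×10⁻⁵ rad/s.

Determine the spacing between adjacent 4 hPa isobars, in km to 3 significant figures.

162 km

Coriolis parameter at 80°N:
f = 2Ω sin φ = 2 × 7.29×10⁻⁵ × sin 80° = 1.44×10⁻⁴ s⁻¹
Wind speed in SI: 27.2 knots = 14.0 m/s
Geostrophic balance rearranged: |∂P/∂n| = f ρ V_g
|∂P/∂n| = 1.44×10⁻⁴ × 1.23 × 14.0 = 2.47×10⁻³ Pa/m
Isobar spacing: Δn = ΔP/|∂P/∂n| = 400 Pa / 2.47×10⁻³ Pa/m = 161860 m ≈ 162 km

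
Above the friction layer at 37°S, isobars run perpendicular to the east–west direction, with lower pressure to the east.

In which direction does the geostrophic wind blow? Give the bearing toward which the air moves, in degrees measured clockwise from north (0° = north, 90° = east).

The pressure-gradient force points toward the east (bearing 090°).
Geostrophic balance: in the Southern Hemisphere the Coriolis force deflects motion to the left, so the geostrophic wind blows 90° to the left of the pressure-gradient force (low pressure on the right).
Rotating 090° by 90° counterclockwise gives 000° — the wind blows toward the north.

000°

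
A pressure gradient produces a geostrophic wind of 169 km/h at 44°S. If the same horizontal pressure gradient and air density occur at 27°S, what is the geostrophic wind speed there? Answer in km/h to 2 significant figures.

260 km/h

With the same pressure gradient and density, V_g ∝ 1/f ∝ 1/sin φ.
V₂ = V₁ · sin φ₁ / sin φ₂ = 169 × sin 44° / sin 27°
V₂ = 169 × 0.6947/0.4540 = 260 km/h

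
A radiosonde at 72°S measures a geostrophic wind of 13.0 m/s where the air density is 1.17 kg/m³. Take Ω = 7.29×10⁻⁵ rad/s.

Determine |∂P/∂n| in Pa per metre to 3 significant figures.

Coriolis parameter at 72°S:
f = 2Ω sin φ = 2 × 7.29×10⁻⁵ × sin 72° = 1.39×10⁻⁴ s⁻¹
Geostrophic balance rearranged: |∂P/∂n| = f ρ V_g
|∂P/∂n| = 1.39×10⁻⁴ × 1.17 × 13.0 = 2.11×10⁻³ Pa/m

2.11×10⁻³ Pa/m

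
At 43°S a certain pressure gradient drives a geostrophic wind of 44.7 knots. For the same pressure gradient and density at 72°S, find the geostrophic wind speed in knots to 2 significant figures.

With the same pressure gradient and density, V_g ∝ 1/f ∝ 1/sin φ.
V₂ = V₁ · sin φ₁ / sin φ₂ = 44.7 × sin 43° / sin 72°
V₂ = 44.7 × 0.6820/0.9511 = 32 knots

32 knots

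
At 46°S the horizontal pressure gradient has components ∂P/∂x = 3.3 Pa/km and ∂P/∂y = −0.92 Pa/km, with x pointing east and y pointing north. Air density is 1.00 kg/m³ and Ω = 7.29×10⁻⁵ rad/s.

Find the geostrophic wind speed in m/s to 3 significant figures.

Coriolis parameter at 46°S:
f = 2Ω sin φ = 2 × 7.29×10⁻⁵ × sin 46° = 1.05×10⁻⁴ s⁻¹
In the Southern Hemisphere f is negative: f = −1.05×10⁻⁴ s⁻¹.
Component geostrophic relations (x east, y north):
u_g = −(1/(fρ)) ∂P/∂y,  v_g = (1/(fρ)) ∂P/∂x
u_g = −(−0.92×10⁻³)/(−1.05×10⁻⁴ × 1.00) = −8.77 m/s;  v_g = (3.3×10⁻³)/(−1.05×10⁻⁴ × 1.00) = −31.5 m/s
|V_g| = √(u_g² + v_g²) = 32.7 m/s

32.7 m/s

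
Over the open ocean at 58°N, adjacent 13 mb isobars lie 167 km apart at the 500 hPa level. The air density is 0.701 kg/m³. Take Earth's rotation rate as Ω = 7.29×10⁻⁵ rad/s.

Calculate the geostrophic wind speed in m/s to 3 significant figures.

Coriolis parameter at 58°N:
f = 2Ω sin φ = 2 × 7.29×10⁻⁵ × sin 58° = 1.24×10⁻⁴ s⁻¹
Pressure gradient: |∂P/∂n| = 1300 Pa / 167000 m = 7.78×10⁻³ Pa/m
Geostrophic balance (pressure-gradient force = Coriolis force):
V_g = (1/(fρ)) |∂P/∂n| = 7.78×10⁻³ / (1.24×10⁻⁴ × 0.701) = 89.8 m/s

89.8 m/s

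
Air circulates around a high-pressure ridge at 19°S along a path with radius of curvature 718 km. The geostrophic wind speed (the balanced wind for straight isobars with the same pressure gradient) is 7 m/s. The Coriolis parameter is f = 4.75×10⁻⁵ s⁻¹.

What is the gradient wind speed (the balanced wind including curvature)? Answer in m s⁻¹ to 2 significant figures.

Around a high, pressure-gradient force acts outward with centrifugal, so Coriolis balances both:
fV = (1/ρ)|∂P/∂n| + V²/R  →  V² − fR·V + fR·V_g = 0
With fR = 4.75×10⁻⁵ × 718×10³ m = 34.1 m/s:
V = [fR − √((fR)² − 4 fR V_g)]/2 = [34.1 − √(34.1² − 4×34.1×7)]/2 = 9.84 m/s
Supergeostrophic (V > V_g = 7 m/s), as expected around a high.

9.8 m s⁻¹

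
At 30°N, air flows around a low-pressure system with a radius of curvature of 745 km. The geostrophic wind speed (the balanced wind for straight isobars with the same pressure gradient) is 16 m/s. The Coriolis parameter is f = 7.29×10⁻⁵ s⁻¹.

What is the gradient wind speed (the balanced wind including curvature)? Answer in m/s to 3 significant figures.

Around a low, centrifugal force acts outward with Coriolis, so pressure-gradient force balances both:
(1/ρ)|∂P/∂n| = fV + V²/R  →  V² + fR·V − fR·V_g = 0
With fR = 7.29×10⁻⁵ × 745×10³ m = 54.3 m/s:
V = [−fR + √((fR)² + 4 fR V_g)]/2 = [−54.3 + √(54.3² + 4×54.3×16)]/2 = 12.9 m/s
Subgeostrophic (V < V_g = 16 m/s), as expected around a low.

12.9 m/s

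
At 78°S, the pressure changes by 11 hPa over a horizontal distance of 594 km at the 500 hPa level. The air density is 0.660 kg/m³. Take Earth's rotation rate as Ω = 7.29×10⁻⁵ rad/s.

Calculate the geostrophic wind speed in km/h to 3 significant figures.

Coriolis parameter at 78°S:
f = 2Ω sin φ = 2 × 7.29×10⁻⁵ × sin 78° = 1.43×10⁻⁴ s⁻¹
Pressure gradient: |∂P/∂n| = 1100 Pa / 594000 m = 1.85×10⁻³ Pa/m
Geostrophic balance (pressure-gradient force = Coriolis force):
V_g = (1/(fρ)) |∂P/∂n| = 1.85×10⁻³ / (1.43×10⁻⁴ × 0.660) = 19.7 m/s
Converting: 19.7 m/s × 3.6 = 70.8 km/h

70.8 km/h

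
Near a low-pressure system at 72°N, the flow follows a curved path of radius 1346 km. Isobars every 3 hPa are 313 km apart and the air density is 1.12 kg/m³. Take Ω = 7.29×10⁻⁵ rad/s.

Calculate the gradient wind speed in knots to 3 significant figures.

11.6 knots

Coriolis parameter at 72°N:
f = 2Ω sin φ = 2 × 7.29×10⁻⁵ × sin 72° = 1.39×10⁻⁴ s⁻¹
Pressure gradient: |∂P/∂n| = 300 Pa / 313000 m = 9.58×10⁻⁴ Pa/m
Geostrophic speed: V_g = |∂P/∂n|/(fρ) = 9.58×10⁻⁴/(1.39×10⁻⁴ × 1.12) = 6.17 m/s
Around a low, centrifugal force acts outward with Coriolis, so pressure-gradient force balances both:
(1/ρ)|∂P/∂n| = fV + V²/R  →  V² + fR·V − fR·V_g = 0
With fR = 1.39×10⁻⁴ × 1346×10³ m = 187 m/s:
V = [−fR + √((fR)² + 4 fR V_g)]/2 = [−187 + √(187² + 4×187×6.17)]/2 = 5.98 m/s
Subgeostrophic (V < V_g = 6.17 m/s), as expected around a low.
Converting: 5.98 m/s × 1.944 = 11.6 knots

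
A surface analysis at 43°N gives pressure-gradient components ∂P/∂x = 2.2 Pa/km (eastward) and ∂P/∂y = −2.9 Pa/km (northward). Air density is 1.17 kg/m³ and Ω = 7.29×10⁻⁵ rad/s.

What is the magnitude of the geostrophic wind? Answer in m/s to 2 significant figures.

31 m/s

Coriolis parameter at 43°N:
f = 2Ω sin φ = 2 × 7.29×10⁻⁵ × sin 43° = 9.94×10⁻⁵ s⁻¹
Component geostrophic relations (x east, y north):
u_g = −(1/(fρ)) ∂P/∂y,  v_g = (1/(fρ)) ∂P/∂x
u_g = −(−2.9×10⁻³)/(9.94×10⁻⁵ × 1.17) = 24.9 m/s;  v_g = (2.2×10⁻³)/(9.94×10⁻⁵ × 1.17) = 18.9 m/s
|V_g| = √(u_g² + v_g²) = 31.3 m/s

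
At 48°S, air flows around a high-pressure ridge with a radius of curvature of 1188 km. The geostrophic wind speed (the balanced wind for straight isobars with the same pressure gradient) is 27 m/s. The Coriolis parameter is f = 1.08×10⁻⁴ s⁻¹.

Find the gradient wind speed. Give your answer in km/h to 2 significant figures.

Around a high, pressure-gradient force acts outward with centrifugal, so Coriolis balances both:
fV = (1/ρ)|∂P/∂n| + V²/R  →  V² − fR·V + fR·V_g = 0
With fR = 1.08×10⁻⁴ × 1188×10³ m = 128 m/s:
V = [fR − √((fR)² − 4 fR V_g)]/2 = [128 − √(128² − 4×128×27)]/2 = 38.6 m/s
Supergeostrophic (V > V_g = 27 m/s), as expected around a high.
Converting: 38.6 m/s × 3.6 = 140 km/h

140 km/h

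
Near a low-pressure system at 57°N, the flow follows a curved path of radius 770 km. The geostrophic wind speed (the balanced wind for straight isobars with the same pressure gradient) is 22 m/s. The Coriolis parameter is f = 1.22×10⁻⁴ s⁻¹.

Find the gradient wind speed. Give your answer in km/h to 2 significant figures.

Around a low, centrifugal force acts outward with Coriolis, so pressure-gradient force balances both:
(1/ρ)|∂P/∂n| = fV + V²/R  →  V² + fR·V − fR·V_g = 0
With fR = 1.22×10⁻⁴ × 770×10³ m = 93.9 m/s:
V = [−fR + √((fR)² + 4 fR V_g)]/2 = [−93.9 + √(93.9² + 4×93.9×22)]/2 = 18.4 m/s
Subgeostrophic (V < V_g = 22 m/s), as expected around a low.
Converting: 18.4 m/s × 3.6 = 66 km/h

66 km/h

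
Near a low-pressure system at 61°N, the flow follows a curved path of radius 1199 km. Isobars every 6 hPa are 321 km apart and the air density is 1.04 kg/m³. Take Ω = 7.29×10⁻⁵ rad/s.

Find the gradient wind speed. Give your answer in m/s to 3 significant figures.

13.0 m/s

Coriolis parameter at 61°N:
f = 2Ω sin φ = 2 × 7.29×10⁻⁵ × sin 61° = 1.28×10⁻⁴ s⁻¹
Pressure gradient: |∂P/∂n| = 600 Pa / 321000 m = 1.87×10⁻³ Pa/m
Geostrophic speed: V_g = |∂P/∂n|/(fρ) = 1.87×10⁻³/(1.28×10⁻⁴ × 1.04) = 14.1 m/s
Around a low, centrifugal force acts outward with Coriolis, so pressure-gradient force balances both:
(1/ρ)|∂P/∂n| = fV + V²/R  →  V² + fR·V − fR·V_g = 0
With fR = 1.28×10⁻⁴ × 1199×10³ m = 153 m/s:
V = [−fR + √((fR)² + 4 fR V_g)]/2 = [−153 + √(153² + 4×153×14.1)]/2 = 13 m/s
Subgeostrophic (V < V_g = 14.1 m/s), as expected around a low.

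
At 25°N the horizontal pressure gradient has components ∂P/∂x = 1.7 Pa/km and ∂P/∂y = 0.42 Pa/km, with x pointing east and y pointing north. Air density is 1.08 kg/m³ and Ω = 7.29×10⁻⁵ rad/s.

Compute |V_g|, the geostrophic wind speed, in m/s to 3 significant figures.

Coriolis parameter at 25°N:
f = 2Ω sin φ = 2 × 7.29×10⁻⁵ × sin 25° = 6.16×10⁻⁵ s⁻¹
Component geostrophic relations (x east, y north):
u_g = −(1/(fρ)) ∂P/∂y,  v_g = (1/(fρ)) ∂P/∂x
u_g = −(0.42×10⁻³)/(6.16×10⁻⁵ × 1.08) = −6.31 m/s;  v_g = (1.7×10⁻³)/(6.16×10⁻⁵ × 1.08) = 25.5 m/s
|V_g| = √(u_g² + v_g²) = 26.3 m/s

26.3 m/s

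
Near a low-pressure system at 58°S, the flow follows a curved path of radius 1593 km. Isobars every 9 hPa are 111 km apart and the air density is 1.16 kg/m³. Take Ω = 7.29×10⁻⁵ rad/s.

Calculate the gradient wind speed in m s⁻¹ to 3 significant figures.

Coriolis parameter at 58°S:
f = 2Ω sin φ = 2 × 7.29×10⁻⁵ × sin 58° = 1.24×10⁻⁴ s⁻¹
Pressure gradient: |∂P/∂n| = 900 Pa / 111000 m = 8.11×10⁻³ Pa/m
Geostrophic speed: V_g = |∂P/∂n|/(fρ) = 8.11×10⁻³/(1.24×10⁻⁴ × 1.16) = 56.5 m/s
Around a low, centrifugal force acts outward with Coriolis, so pressure-gradient force balances both:
(1/ρ)|∂P/∂n| = fV + V²/R  →  V² + fR·V − fR·V_g = 0
With fR = 1.24×10⁻⁴ × 1593×10³ m = 197 m/s:
V = [−fR + √((fR)² + 4 fR V_g)]/2 = [−197 + √(197² + 4×197×56.5)]/2 = 45.9 m/s
Subgeostrophic (V < V_g = 56.5 m/s), as expected around a low.

45.9 m s⁻¹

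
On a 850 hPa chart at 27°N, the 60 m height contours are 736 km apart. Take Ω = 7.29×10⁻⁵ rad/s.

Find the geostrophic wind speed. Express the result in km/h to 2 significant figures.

Coriolis parameter at 27°N:
f = 2Ω sin φ = 2 × 7.29×10⁻⁵ × sin 27° = 6.62×10⁻⁵ s⁻¹
Height gradient: |∂Z/∂n| = 60 m / 736000 m = 8.15×10⁻⁵
On a pressure surface, geostrophic balance gives V_g = (g/f)|∂Z/∂n|:
V_g = 9.81 × 8.15×10⁻⁵ / 6.62×10⁻⁵ = 12.1 m/s
Converting: 12.1 m/s × 3.6 = 43 km/h

43 km/h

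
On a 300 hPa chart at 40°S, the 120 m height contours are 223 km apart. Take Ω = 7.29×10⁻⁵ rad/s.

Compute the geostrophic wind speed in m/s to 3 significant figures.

56.3 m/s

Coriolis parameter at 40°S:
f = 2Ω sin φ = 2 × 7.29×10⁻⁵ × sin 40° = 9.37×10⁻⁵ s⁻¹
Height gradient: |∂Z/∂n| = 120 m / 223000 m = 5.38×10⁻⁴
On a pressure surface, geostrophic balance gives V_g = (g/f)|∂Z/∂n|:
V_g = 9.81 × 5.38×10⁻⁴ / 9.37×10⁻⁵ = 56.3 m/s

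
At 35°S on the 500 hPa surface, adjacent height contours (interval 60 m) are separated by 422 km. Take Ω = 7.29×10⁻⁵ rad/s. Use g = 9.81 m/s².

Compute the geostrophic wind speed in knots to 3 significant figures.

32.4 knots

Coriolis parameter at 35°S:
f = 2Ω sin φ = 2 × 7.29×10⁻⁵ × sin 35° = 8.36×10⁻⁵ s⁻¹
Height gradient: |∂Z/∂n| = 60 m / 422000 m = 1.42×10⁻⁴
On a pressure surface, geostrophic balance gives V_g = (g/f)|∂Z/∂n|:
V_g = 9.81 × 1.42×10⁻⁴ / 8.36×10⁻⁵ = 16.7 m/s
Converting: 16.7 m/s × 1.944 = 32.4 knots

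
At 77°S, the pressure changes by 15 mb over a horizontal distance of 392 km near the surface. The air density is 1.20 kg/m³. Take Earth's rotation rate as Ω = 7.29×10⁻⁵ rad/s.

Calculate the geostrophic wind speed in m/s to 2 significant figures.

Coriolis parameter at 77°S:
f = 2Ω sin φ = 2 × 7.29×10⁻⁵ × sin 77° = 1.42×10⁻⁴ s⁻¹
Pressure gradient: |∂P/∂n| = 1500 Pa / 392000 m = 3.83×10⁻³ Pa/m
Geostrophic balance (pressure-gradient force = Coriolis force):
V_g = (1/(fρ)) |∂P/∂n| = 3.83×10⁻³ / (1.42×10⁻⁴ × 1.20) = 22.4 m/s

22 m/s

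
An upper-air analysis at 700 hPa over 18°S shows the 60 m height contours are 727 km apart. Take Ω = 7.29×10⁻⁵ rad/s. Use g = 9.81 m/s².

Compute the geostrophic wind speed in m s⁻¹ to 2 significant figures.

Coriolis parameter at 18°S:
f = 2Ω sin φ = 2 × 7.29×10⁻⁵ × sin 18° = 4.51×10⁻⁵ s⁻¹
Height gradient: |∂Z/∂n| = 60 m / 727000 m = 8.25×10⁻⁵
On a pressure surface, geostrophic balance gives V_g = (g/f)|∂Z/∂n|:
V_g = 9.81 × 8.25×10⁻⁵ / 4.51×10⁻⁵ = 18.0 m/s

18 m s⁻¹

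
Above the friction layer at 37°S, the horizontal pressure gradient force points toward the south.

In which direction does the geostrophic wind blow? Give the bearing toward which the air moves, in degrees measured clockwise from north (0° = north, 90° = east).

The pressure-gradient force points toward the south (bearing 180°).
Geostrophic balance: in the Southern Hemisphere the Coriolis force deflects motion to the left, so the geostrophic wind blows 90° to the left of the pressure-gradient force (low pressure on the right).
Rotating 180° by 90° counterclockwise gives 090° — the wind blows toward the east.

090°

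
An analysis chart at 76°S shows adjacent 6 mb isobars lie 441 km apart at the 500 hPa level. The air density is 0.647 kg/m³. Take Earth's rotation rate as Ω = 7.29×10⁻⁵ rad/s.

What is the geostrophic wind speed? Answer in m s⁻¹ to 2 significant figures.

15 m s⁻¹

Coriolis parameter at 76°S:
f = 2Ω sin φ = 2 × 7.29×10⁻⁵ × sin 76° = 1.41×10⁻⁴ s⁻¹
Pressure gradient: |∂P/∂n| = 600 Pa / 441000 m = 1.36×10⁻³ Pa/m
Geostrophic balance (pressure-gradient force = Coriolis force):
V_g = (1/(fρ)) |∂P/∂n| = 1.36×10⁻³ / (1.41×10⁻⁴ × 0.647) = 14.9 m/s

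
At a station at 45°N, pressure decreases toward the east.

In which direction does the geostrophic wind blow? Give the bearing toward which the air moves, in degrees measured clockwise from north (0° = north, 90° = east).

180°

The pressure-gradient force points toward the east (bearing 090°).
Geostrophic balance: in the Northern Hemisphere the Coriolis force deflects motion to the right, so the geostrophic wind blows 90° to the right of the pressure-gradient force (low pressure on the left).
Rotating 090° by 90° clockwise gives 180° — the wind blows toward the south.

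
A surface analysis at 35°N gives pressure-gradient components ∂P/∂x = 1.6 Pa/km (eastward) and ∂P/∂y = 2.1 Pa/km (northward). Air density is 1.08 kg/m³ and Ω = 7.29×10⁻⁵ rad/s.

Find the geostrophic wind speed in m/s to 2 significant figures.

Coriolis parameter at 35°N:
f = 2Ω sin φ = 2 × 7.29×10⁻⁵ × sin 35° = 8.36×10⁻⁵ s⁻¹
Component geostrophic relations (x east, y north):
u_g = −(1/(fρ)) ∂P/∂y,  v_g = (1/(fρ)) ∂P/∂x
u_g = −(2.1×10⁻³)/(8.36×10⁻⁵ × 1.08) = −23.3 m/s;  v_g = (1.6×10⁻³)/(8.36×10⁻⁵ × 1.08) = 17.7 m/s
|V_g| = √(u_g² + v_g²) = 29.2 m/s

29 m/s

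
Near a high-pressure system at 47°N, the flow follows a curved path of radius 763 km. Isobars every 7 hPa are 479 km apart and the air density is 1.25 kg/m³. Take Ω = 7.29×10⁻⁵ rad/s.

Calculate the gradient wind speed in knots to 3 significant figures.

25.4 knots

Coriolis parameter at 47°N:
f = 2Ω sin φ = 2 × 7.29×10⁻⁵ × sin 47° = 1.07×10⁻⁴ s⁻¹
Pressure gradient: |∂P/∂n| = 700 Pa / 479000 m = 1.46×10⁻³ Pa/m
Geostrophic speed: V_g = |∂P/∂n|/(fρ) = 1.46×10⁻³/(1.07×10⁻⁴ × 1.25) = 11.0 m/s
Around a high, pressure-gradient force acts outward with centrifugal, so Coriolis balances both:
fV = (1/ρ)|∂P/∂n| + V²/R  →  V² − fR·V + fR·V_g = 0
With fR = 1.07×10⁻⁴ × 763×10³ m = 81.4 m/s:
V = [fR − √((fR)² − 4 fR V_g)]/2 = [81.4 − √(81.4² − 4×81.4×11)]/2 = 13.1 m/s
Supergeostrophic (V > V_g = 11 m/s), as expected around a high.
Converting: 13.1 m/s × 1.944 = 25.4 knots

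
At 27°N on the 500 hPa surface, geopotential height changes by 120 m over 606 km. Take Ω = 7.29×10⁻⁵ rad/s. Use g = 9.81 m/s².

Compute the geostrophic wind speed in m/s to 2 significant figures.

Coriolis parameter at 27°N:
f = 2Ω sin φ = 2 × 7.29×10⁻⁵ × sin 27° = 6.62×10⁻⁵ s⁻¹
Height gradient: |∂Z/∂n| = 120 m / 606000 m = 1.98×10⁻⁴
On a pressure surface, geostrophic balance gives V_g = (g/f)|∂Z/∂n|:
V_g = 9.81 × 1.98×10⁻⁴ / 6.62×10⁻⁵ = 29.3 m/s

29 m/s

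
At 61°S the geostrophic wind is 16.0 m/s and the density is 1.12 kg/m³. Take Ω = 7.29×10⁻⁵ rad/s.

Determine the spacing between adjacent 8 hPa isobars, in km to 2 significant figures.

Coriolis parameter at 61°S:
f = 2Ω sin φ = 2 × 7.29×10⁻⁵ × sin 61° = 1.28×10⁻⁴ s⁻¹
Geostrophic balance rearranged: |∂P/∂n| = f ρ V_g
|∂P/∂n| = 1.28×10⁻⁴ × 1.12 × 16.0 = 2.29×10⁻³ Pa/m
Isobar spacing: Δn = ΔP/|∂P/∂n| = 800 Pa / 2.29×10⁻³ Pa/m = 350086 m ≈ 350 km

350 km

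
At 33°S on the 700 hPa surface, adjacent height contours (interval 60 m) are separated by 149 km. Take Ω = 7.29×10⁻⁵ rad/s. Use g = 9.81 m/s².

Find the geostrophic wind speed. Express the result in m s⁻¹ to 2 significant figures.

Coriolis parameter at 33°S:
f = 2Ω sin φ = 2 × 7.29×10⁻⁵ × sin 33° = 7.94×10⁻⁵ s⁻¹
Height gradient: |∂Z/∂n| = 60 m / 149000 m = 4.03×10⁻⁴
On a pressure surface, geostrophic balance gives V_g = (g/f)|∂Z/∂n|:
V_g = 9.81 × 4.03×10⁻⁴ / 7.94×10⁻⁵ = 49.7 m/s

50 m s⁻¹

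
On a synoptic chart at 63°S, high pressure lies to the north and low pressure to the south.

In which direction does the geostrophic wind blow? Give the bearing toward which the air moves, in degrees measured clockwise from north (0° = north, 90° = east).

090°

The pressure-gradient force points toward the south (bearing 180°).
Geostrophic balance: in the Southern Hemisphere the Coriolis force deflects motion to the left, so the geostrophic wind blows 90° to the left of the pressure-gradient force (low pressure on the right).
Rotating 180° by 90° counterclockwise gives 090° — the wind blows toward the east.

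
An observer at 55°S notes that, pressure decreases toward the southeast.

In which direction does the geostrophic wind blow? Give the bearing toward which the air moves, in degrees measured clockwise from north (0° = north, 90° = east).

045°

The pressure-gradient force points toward the southeast (bearing 135°).
Geostrophic balance: in the Southern Hemisphere the Coriolis force deflects motion to the left, so the geostrophic wind blows 90° to the left of the pressure-gradient force (low pressure on the right).
Rotating 135° by 90° counterclockwise gives 045° — the wind blows toward the northeast.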